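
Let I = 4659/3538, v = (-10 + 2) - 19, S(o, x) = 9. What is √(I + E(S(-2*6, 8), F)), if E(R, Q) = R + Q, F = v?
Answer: 5*I*√8353218/3538 ≈ 4.0845*I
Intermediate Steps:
v = -27 (v = -8 - 19 = -27)
F = -27
E(R, Q) = Q + R
I = 4659/3538 (I = 4659*(1/3538) = 4659/3538 ≈ 1.3168)
√(I + E(S(-2*6, 8), F)) = √(4659/3538 + (-27 + 9)) = √(4659/3538 - 18) = √(-59025/3538) = 5*I*√8353218/3538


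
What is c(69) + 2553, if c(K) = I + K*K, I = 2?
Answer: 7316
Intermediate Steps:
c(K) = 2 + K² (c(K) = 2 + K*K = 2 + K²)
c(69) + 2553 = (2 + 69²) + 2553 = (2 + 4761) + 2553 = 4763 + 2553 = 7316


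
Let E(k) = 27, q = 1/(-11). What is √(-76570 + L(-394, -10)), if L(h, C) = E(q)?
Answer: I*√76543 ≈ 276.66*I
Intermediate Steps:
q = -1/11 ≈ -0.090909
L(h, C) = 27
√(-76570 + L(-394, -10)) = √(-76570 + 27) = √(-76543) = I*√76543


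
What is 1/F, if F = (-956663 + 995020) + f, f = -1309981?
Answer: -1/1271624 ≈ -7.8640e-7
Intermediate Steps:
F = -1271624 (F = (-956663 + 995020) - 1309981 = 38357 - 1309981 = -1271624)
1/F = 1/(-1271624) = -1/1271624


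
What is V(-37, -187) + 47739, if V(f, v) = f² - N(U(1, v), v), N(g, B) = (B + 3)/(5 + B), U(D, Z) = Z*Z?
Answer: 4468736/91 ≈ 49107.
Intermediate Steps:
U(D, Z) = Z²
N(g, B) = (3 + B)/(5 + B)
V(f, v) = f² - (3 + v)/(5 + v)
V(-37, -187) + 47739 = (-3 - 1*(-187) + (-37)²*(5 - 187))/(5 - 187) + 47739 = (-3 + 187 + 1369*(-182))/(-182) + 47739 = -(-3 + 187 - 249158)/182 + 47739 = -1/182*(-248974) + 47739 = 124487/91 + 47739 = 4468736/91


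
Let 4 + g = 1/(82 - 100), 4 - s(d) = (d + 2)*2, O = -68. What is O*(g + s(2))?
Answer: 4930/9 ≈ 547.78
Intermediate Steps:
s(d) = -2*d (s(d) = 4 - (d + 2)*2 = 4 - (2 + d)*2 = 4 - (4 + 2*d) = 4 + (-4 - 2*d) = -2*d)
g = -73/18 (g = -4 + 1/(82 - 100) = -4 + 1/(-18) = -4 - 1/18 = -73/18 ≈ -4.0556)
O*(g + s(2)) = -68*(-73/18 - 2*2) = -68*(-73/18 - 4) = -68*(-145/18) = 4930/9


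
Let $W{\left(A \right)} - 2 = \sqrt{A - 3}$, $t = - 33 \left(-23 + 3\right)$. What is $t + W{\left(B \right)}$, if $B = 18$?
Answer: $662 + \sqrt{15} \approx 665.87$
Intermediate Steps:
$t = 660$ ($t = \left(-33\right) \left(-20\right) = 660$)
$W{\left(A \right)} = 2 + \sqrt{-3 + A}$ ($W{\left(A \right)} = 2 + \sqrt{A - 3} = 2 + \sqrt{-3 + A}$)
$t + W{\left(B \right)} = 660 + \left(2 + \sqrt{-3 + 18}\right) = 660 + \left(2 + \sqrt{15}\right) = 662 + \sqrt{15}$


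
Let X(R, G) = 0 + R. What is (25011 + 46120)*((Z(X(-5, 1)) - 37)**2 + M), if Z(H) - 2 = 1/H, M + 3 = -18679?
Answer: -31018379694/25 ≈ -1.2407e+9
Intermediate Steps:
M = -18682 (M = -3 - 18679 = -18682)
X(R, G) = R
Z(H) = 2 + 1/H
(25011 + 46120)*((Z(X(-5, 1)) - 37)**2 + M) = (25011 + 46120)*(((2 + 1/(-5)) - 37)**2 - 18682) = 71131*(((2 - 1/5) - 37)**2 - 18682) = 71131*((9/5 - 37)**2 - 18682) = 71131*((-176/5)**2 - 18682) = 71131*(30976/25 - 18682) = 71131*(-436074/25) = -31018379694/25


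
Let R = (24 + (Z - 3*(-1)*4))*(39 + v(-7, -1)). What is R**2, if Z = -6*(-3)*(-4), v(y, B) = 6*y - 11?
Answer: 254016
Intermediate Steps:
v(y, B) = -11 + 6*y
Z = -72 (Z = 18*(-4) = -72)
R = 504 (R = (24 + (-72 - 3*(-1)*4))*(39 + (-11 + 6*(-7))) = (24 + (-72 - (-3)*4))*(39 + (-11 - 42)) = (24 + (-72 - 1*(-12)))*(39 - 53) = (24 + (-72 + 12))*(-14) = (24 - 60)*(-14) = -36*(-14) = 504)
R**2 = 504**2 = 254016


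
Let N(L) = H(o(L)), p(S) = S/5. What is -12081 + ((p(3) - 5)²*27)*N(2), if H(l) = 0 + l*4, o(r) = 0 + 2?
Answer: -197481/25 ≈ -7899.2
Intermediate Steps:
p(S) = S/5 (p(S) = S*(⅕) = S/5)
o(r) = 2
H(l) = 4*l (H(l) = 0 + 4*l = 4*l)
N(L) = 8 (N(L) = 4*2 = 8)
-12081 + ((p(3) - 5)²*27)*N(2) = -12081 + (((⅕)*3 - 5)²*27)*8 = -12081 + ((⅗ - 5)²*27)*8 = -12081 + ((-22/5)²*27)*8 = -12081 + ((484/25)*27)*8 = -12081 + (13068/25)*8 = -12081 + 104544/25 = -197481/25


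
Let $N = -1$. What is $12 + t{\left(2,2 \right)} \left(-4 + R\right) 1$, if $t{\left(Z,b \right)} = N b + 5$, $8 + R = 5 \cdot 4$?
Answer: $36$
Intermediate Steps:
$R = 12$ ($R = -8 + 5 \cdot 4 = -8 + 20 = 12$)
$t{\left(Z,b \right)} = 5 - b$ ($t{\left(Z,b \right)} = - b + 5 = 5 - b$)
$12 + t{\left(2,2 \right)} \left(-4 + R\right) 1 = 12 + \left(5 - 2\right) \left(-4 + 12\right) 1 = 12 + \left(5 - 2\right) 8 \cdot 1 = 12 + 3 \cdot 8 = 12 + 24 = 36$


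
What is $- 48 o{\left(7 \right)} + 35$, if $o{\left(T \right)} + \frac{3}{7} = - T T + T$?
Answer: $\frac{14501}{7} \approx 2071.6$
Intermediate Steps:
$o{\left(T \right)} = - \frac{3}{7} + T - T^{2}$ ($o{\left(T \right)} = - \frac{3}{7} + \left(- T T + T\right) = - \frac{3}{7} - \left(T^{2} - T\right) = - \frac{3}{7} + T - T^{2}$)
$- 48 o{\left(7 \right)} + 35 = - 48 \left(- \frac{3}{7} + 7 - 7^{2}\right) + 35 = - 48 \left(- \frac{3}{7} + 7 - 49\right) + 35 = \left(-48\right) \left(- \frac{297}{7}\right) + 35 = \frac{14256}{7} + 35 = \frac{14501}{7}$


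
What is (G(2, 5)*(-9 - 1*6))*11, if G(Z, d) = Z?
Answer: -330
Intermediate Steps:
(G(2, 5)*(-9 - 1*6))*11 = (2*(-9 - 1*6))*11 = (2*(-9 - 6))*11 = (2*(-15))*11 = -30*11 = -330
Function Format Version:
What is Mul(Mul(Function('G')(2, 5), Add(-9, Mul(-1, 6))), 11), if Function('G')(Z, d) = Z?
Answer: -330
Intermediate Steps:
Mul(Mul(Function('G')(2, 5), Add(-9, Mul(-1, 6))), 11) = Mul(Mul(2, Add(-9, Mul(-1, 6))), 11) = Mul(Mul(2, Add(-9, -6)), 11) = Mul(Mul(2, -15), 11) = Mul(-30, 11) = -330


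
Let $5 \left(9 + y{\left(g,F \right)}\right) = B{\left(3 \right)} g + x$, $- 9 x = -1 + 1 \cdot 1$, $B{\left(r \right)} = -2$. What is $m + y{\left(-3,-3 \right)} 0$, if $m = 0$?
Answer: $0$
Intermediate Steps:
$x = 0$ ($x = - \frac{-1 + 1 \cdot 1}{9} = - \frac{-1 + 1}{9} = \left(- \frac{1}{9}\right) 0 = 0$)
$y{\left(g,F \right)} = -9 - \frac{2 g}{5}$ ($y{\left(g,F \right)} = -9 + \frac{- 2 g + 0}{5} = -9 + \frac{\left(-2\right) g}{5} = -9 - \frac{2 g}{5}$)
$m + y{\left(-3,-3 \right)} 0 = 0 + \left(-9 - - \frac{6}{5}\right) 0 = 0 + \left(-9 + \frac{6}{5}\right) 0 = 0 - 0 = 0 + 0 = 0$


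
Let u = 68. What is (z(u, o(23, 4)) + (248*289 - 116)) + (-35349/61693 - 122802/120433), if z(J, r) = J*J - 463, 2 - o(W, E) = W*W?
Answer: 562555865955570/7429873069 ≈ 75715.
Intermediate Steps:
o(W, E) = 2 - W² (o(W, E) = 2 - W*W = 2 - W²)
z(J, r) = -463 + J² (z(J, r) = J² - 463 = -463 + J²)
(z(u, o(23, 4)) + (248*289 - 116)) + (-35349/61693 - 122802/120433) = ((-463 + 68²) + (248*289 - 116)) + (-35349/61693 - 122802/120433) = ((-463 + 4624) + (71672 - 116)) + (-35349*1/61693 - 122802*1/120433) = (4161 + 71556) + (-35349/61693 - 122802/120433) = 75717 - 11833209903/7429873069 = 562555865955570/7429873069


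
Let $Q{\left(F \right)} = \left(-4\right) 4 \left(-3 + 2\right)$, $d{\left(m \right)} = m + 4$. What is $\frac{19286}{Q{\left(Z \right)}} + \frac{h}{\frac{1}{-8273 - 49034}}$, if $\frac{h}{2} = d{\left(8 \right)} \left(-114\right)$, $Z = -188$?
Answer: $\frac{1254345259}{8} \approx 1.5679 \cdot 10^{8}$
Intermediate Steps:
$d{\left(m \right)} = 4 + m$
$h = -2736$ ($h = 2 \left(4 + 8\right) \left(-114\right) = 2 \cdot 12 \left(-114\right) = 2 \left(-1368\right) = -2736$)
$Q{\left(F \right)} = 16$ ($Q{\left(F \right)} = \left(-16\right) \left(-1\right) = 16$)
$\frac{19286}{Q{\left(Z \right)}} + \frac{h}{\frac{1}{-8273 - 49034}} = \frac{19286}{16} - \frac{2736}{\frac{1}{-8273 - 49034}} = 19286 \cdot \frac{1}{16} - \frac{2736}{\frac{1}{-57307}} = \frac{9643}{8} - \frac{2736}{- \frac{1}{57307}} = \frac{9643}{8} - -156791952 = \frac{9643}{8} + 156791952 = \frac{1254345259}{8}$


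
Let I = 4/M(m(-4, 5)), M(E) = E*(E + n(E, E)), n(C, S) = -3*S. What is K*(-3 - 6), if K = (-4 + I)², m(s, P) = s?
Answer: -9801/64 ≈ -153.14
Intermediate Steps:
M(E) = -2*E² (M(E) = E*(E - 3*E) = E*(-2*E) = -2*E²)
I = -⅛ (I = 4/((-2*(-4)²)) = 4/((-2*16)) = 4/(-32) = 4*(-1/32) = -⅛ ≈ -0.12500)
K = 1089/64 (K = (-4 - ⅛)² = (-33/8)² = 1089/64 ≈ 17.016)
K*(-3 - 6) = 1089*(-3 - 6)/64 = (1089/64)*(-9) = -9801/64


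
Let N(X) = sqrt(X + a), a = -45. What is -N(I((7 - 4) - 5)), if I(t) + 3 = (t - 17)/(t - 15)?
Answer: -I*sqrt(13549)/17 ≈ -6.8471*I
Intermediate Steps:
I(t) = -3 + (-17 + t)/(-15 + t) (I(t) = -3 + (t - 17)/(t - 15) = -3 + (-17 + t)/(-15 + t))
N(X) = sqrt(-45 + X) (N(X) = sqrt(X - 45) = sqrt(-45 + X))
-N(I((7 - 4) - 5)) = -sqrt(-45 + 2*(14 - ((7 - 4) - 5))/(-15 + ((7 - 4) - 5))) = -sqrt(-45 + 2*(14 - (3 - 5))/(-15 + (3 - 5))) = -sqrt(-45 + 2*(14 - 1*(-2))/(-15 - 2)) = -sqrt(-45 + 2*(14 + 2)/(-17)) = -sqrt(-45 + 2*(-1/17)*16) = -sqrt(-45 - 32/17) = -sqrt(-797/17) = -I*sqrt(13549)/17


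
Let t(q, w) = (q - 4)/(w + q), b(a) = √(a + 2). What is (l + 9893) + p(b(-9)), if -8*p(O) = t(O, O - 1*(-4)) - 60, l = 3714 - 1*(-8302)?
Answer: 3857305/176 - 3*I*√7/88 ≈ 21917.0 - 0.090196*I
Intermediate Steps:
b(a) = √(2 + a)
l = 12016 (l = 3714 + 8302 = 12016)
t(q, w) = (-4 + q)/(q + w)
p(O) = 15/2 - (-4 + O)/(8*(4 + 2*O)) (p(O) = -((-4 + O)/(O + (O - 1*(-4))) - 60)/8 = -((-4 + O)/(O + (O + 4)) - 60)/8 = -((-4 + O)/(O + (4 + O)) - 60)/8 = -((-4 + O)/(4 + 2*O) - 60)/8 = -(-60 + (-4 + O)/(4 + 2*O))/8 = 15/2 - (-4 + O)/(8*(4 + 2*O)))
(l + 9893) + p(b(-9)) = (12016 + 9893) + (244 + 119*√(2 - 9))/(16*(2 + √(2 - 9))) = 21909 + (244 + 119*√(-7))/(16*(2 + √(-7))) = 21909 + (244 + 119*(I*√7))/(16*(2 + I*√7)) = 21909 + (244 + 119*I*√7)/(16*(2 + I*√7))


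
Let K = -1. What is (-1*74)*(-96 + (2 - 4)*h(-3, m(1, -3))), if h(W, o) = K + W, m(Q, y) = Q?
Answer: 6512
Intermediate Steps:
h(W, o) = -1 + W
(-1*74)*(-96 + (2 - 4)*h(-3, m(1, -3))) = (-1*74)*(-96 + (2 - 4)*(-1 - 3)) = -74*(-96 - 2*(-4)) = -74*(-96 + 8) = -74*(-88) = 6512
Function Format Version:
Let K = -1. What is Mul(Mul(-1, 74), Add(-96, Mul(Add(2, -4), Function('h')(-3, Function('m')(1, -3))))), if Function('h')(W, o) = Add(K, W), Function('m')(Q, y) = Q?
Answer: 6512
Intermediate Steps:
Function('h')(W, o) = Add(-1, W)
Mul(Mul(-1, 74), Add(-96, Mul(Add(2, -4), Function('h')(-3, Function('m')(1, -3))))) = Mul(Mul(-1, 74), Add(-96, Mul(Add(2, -4), Add(-1, -3)))) = Mul(-74, Add(-96, Mul(-2, -4))) = Mul(-74, Add(-96, 8)) = Mul(-74, -88) = 6512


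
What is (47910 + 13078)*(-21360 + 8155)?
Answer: -805346540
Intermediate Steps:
(47910 + 13078)*(-21360 + 8155) = 60988*(-13205) = -805346540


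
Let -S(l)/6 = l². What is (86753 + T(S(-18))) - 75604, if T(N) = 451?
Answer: 11600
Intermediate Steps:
S(l) = -6*l²
(86753 + T(S(-18))) - 75604 = (86753 + 451) - 75604 = 87204 - 75604 = 11600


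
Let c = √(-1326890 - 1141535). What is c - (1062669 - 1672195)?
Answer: 609526 + 5*I*√98737 ≈ 6.0953e+5 + 1571.1*I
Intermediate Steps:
c = 5*I*√98737 (c = √(-2468425) = 5*I*√98737 ≈ 1571.1*I)
c - (1062669 - 1672195) = 5*I*√98737 - (1062669 - 1672195) = 5*I*√98737 - 1*(-609526) = 5*I*√98737 + 609526 = 609526 + 5*I*√98737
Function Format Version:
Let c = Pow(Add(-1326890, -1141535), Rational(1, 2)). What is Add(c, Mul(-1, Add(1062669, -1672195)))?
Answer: Add(609526, Mul(5, I, Pow(98737, Rational(1, 2)))) ≈ Add(6.0953e+5, Mul(1571.1, I))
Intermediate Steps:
c = Mul(5, I, Pow(98737, Rational(1, 2))) (c = Pow(-2468425, Rational(1, 2)) = Mul(5, I, Pow(98737, Rational(1, 2))) ≈ Mul(1571.1, I))
Add(c, Mul(-1, Add(1062669, -1672195))) = Add(Mul(5, I, Pow(98737, Rational(1, 2))), Mul(-1, Add(1062669, -1672195))) = Add(Mul(5, I, Pow(98737, Rational(1, 2))), Mul(-1, -609526)) = Add(Mul(5, I, Pow(98737, Rational(1, 2))), 609526) = Add(609526, Mul(5, I, Pow(98737, Rational(1, 2))))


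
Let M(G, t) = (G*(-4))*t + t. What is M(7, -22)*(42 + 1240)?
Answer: 761508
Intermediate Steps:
M(G, t) = t - 4*G*t (M(G, t) = (-4*G)*t + t = -4*G*t + t = t - 4*G*t)
M(7, -22)*(42 + 1240) = (-22*(1 - 4*7))*(42 + 1240) = -22*(1 - 28)*1282 = -22*(-27)*1282 = 594*1282 = 761508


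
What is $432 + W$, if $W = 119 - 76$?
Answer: $475$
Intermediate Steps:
$W = 43$ ($W = 119 - 76 = 43$)
$432 + W = 432 + 43 = 475$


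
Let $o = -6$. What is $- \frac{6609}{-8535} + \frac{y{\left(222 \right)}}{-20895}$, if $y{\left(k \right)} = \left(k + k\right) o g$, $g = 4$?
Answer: $\frac{5089867}{3963085} \approx 1.2843$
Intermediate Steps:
$y{\left(k \right)} = - 48 k$ ($y{\left(k \right)} = \left(k + k\right) \left(-6\right) 4 = 2 k \left(-6\right) 4 = - 12 k 4 = - 48 k$)
$- \frac{6609}{-8535} + \frac{y{\left(222 \right)}}{-20895} = - \frac{6609}{-8535} + \frac{\left(-48\right) 222}{-20895} = \left(-6609\right) \left(- \frac{1}{8535}\right) - - \frac{3552}{6965} = \frac{2203}{2845} + \frac{3552}{6965} = \frac{5089867}{3963085}$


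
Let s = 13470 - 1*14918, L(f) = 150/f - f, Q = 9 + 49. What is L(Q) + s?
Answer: -43599/29 ≈ -1503.4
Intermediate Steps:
Q = 58
L(f) = -f + 150/f
s = -1448 (s = 13470 - 14918 = -1448)
L(Q) + s = (-1*58 + 150/58) - 1448 = (-58 + 150*(1/58)) - 1448 = (-58 + 75/29) - 1448 = -1607/29 - 1448 = -43599/29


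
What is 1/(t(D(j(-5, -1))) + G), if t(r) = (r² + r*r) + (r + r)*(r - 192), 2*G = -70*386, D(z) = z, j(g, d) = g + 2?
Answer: -1/12322 ≈ -8.1156e-5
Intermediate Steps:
j(g, d) = 2 + g
G = -13510 (G = (-70*386)/2 = (½)*(-27020) = -13510)
t(r) = 2*r² + 2*r*(-192 + r) (t(r) = (r² + r²) + (2*r)*(-192 + r) = 2*r² + 2*r*(-192 + r))
1/(t(D(j(-5, -1))) + G) = 1/(4*(2 - 5)*(-96 + (2 - 5)) - 13510) = 1/(4*(-3)*(-96 - 3) - 13510) = 1/(4*(-3)*(-99) - 13510) = 1/(1188 - 13510) = 1/(-12322) = -1/12322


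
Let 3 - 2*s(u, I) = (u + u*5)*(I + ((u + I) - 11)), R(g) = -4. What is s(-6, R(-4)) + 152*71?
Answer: 20687/2 ≈ 10344.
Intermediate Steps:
s(u, I) = 3/2 - 3*u*(-11 + u + 2*I) (s(u, I) = 3/2 - (u + u*5)*(I + ((u + I) - 11))/2 = 3/2 - (u + 5*u)*(I + ((I + u) - 11))/2 = 3/2 - 6*u*(I + (-11 + I + u))/2 = 3/2 - 6*u*(-11 + u + 2*I)/2 = 3/2 - 3*u*(-11 + u + 2*I))
s(-6, R(-4)) + 152*71 = (3/2 - 3*(-6)² + 33*(-6) - 6*(-4)*(-6)) + 152*71 = (3/2 - 3*36 - 198 - 144) + 10792 = (3/2 - 108 - 198 - 144) + 10792 = -897/2 + 10792 = 20687/2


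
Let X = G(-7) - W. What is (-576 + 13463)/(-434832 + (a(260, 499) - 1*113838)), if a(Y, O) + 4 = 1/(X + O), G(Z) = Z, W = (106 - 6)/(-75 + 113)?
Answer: -119823326/5101570833 ≈ -0.023488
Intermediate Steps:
W = 50/19 (W = 100/38 = 100*(1/38) = 50/19 ≈ 2.6316)
X = -183/19 (X = -7 - 1*50/19 = -7 - 50/19 = -183/19 ≈ -9.6316)
a(Y, O) = -4 + 1/(-183/19 + O)
(-576 + 13463)/(-434832 + (a(260, 499) - 1*113838)) = (-576 + 13463)/(-434832 + ((751 - 76*499)/(-183 + 19*499) - 1*113838)) = 12887/(-434832 + ((751 - 37924)/(-183 + 9481) - 113838)) = 12887/(-434832 + (-37173/9298 - 113838)) = 12887/(-434832 - 1058502897/9298) = 12887/(-5101570833/9298) = 12887*(-9298/5101570833) = -119823326/5101570833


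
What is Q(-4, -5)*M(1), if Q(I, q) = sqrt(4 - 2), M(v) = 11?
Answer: 11*sqrt(2) ≈ 15.556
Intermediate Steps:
Q(I, q) = sqrt(2)
Q(-4, -5)*M(1) = sqrt(2)*11 = 11*sqrt(2)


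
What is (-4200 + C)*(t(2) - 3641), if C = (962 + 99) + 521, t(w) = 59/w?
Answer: 9454907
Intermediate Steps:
C = 1582 (C = 1061 + 521 = 1582)
(-4200 + C)*(t(2) - 3641) = (-4200 + 1582)*(59/2 - 3641) = -2618*(59*(½) - 3641) = -2618*(59/2 - 3641) = -2618*(-7223/2) = 9454907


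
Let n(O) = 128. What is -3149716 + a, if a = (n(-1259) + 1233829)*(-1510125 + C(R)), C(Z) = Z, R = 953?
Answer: -1862256503320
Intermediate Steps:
a = -1862253353604 (a = (128 + 1233829)*(-1510125 + 953) = 1233957*(-1509172) = -1862253353604)
-3149716 + a = -3149716 - 1862253353604 = -1862256503320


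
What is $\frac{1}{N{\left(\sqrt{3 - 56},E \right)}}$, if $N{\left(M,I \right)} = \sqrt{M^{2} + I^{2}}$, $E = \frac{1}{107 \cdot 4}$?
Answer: $- \frac{428 i \sqrt{9708751}}{9708751} \approx - 0.13736 i$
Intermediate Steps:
$E = \frac{1}{428}$ ($E = \frac{1}{107} \cdot \frac{1}{4} = \frac{1}{428} \approx 0.0023364$)
$N{\left(M,I \right)} = \sqrt{I^{2} + M^{2}}$
$\frac{1}{N{\left(\sqrt{3 - 56},E \right)}} = \frac{1}{\sqrt{\left(\frac{1}{428}\right)^{2} + \left(\sqrt{3 - 56}\right)^{2}}} = \frac{1}{\sqrt{\frac{1}{183184} + \left(\sqrt{-53}\right)^{2}}} = \frac{1}{\sqrt{\frac{1}{183184} + \left(i \sqrt{53}\right)^{2}}} = \frac{1}{\sqrt{\frac{1}{183184} - 53}} = \frac{1}{\sqrt{- \frac{9708751}{183184}}} = \frac{1}{\frac{1}{428} i \sqrt{9708751}} = - \frac{428 i \sqrt{9708751}}{9708751}$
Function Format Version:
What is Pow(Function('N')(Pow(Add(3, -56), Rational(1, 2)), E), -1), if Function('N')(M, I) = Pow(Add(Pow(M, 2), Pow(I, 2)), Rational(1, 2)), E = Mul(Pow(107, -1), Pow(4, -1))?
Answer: Mul(Rational(-428, 9708751), I, Pow(9708751, Rational(1, 2))) ≈ Mul(-0.13736, I)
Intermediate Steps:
E = Rational(1, 428) (E = Mul(Rational(1, 107), Rational(1, 4)) = Rational(1, 428) ≈ 0.0023364)
Function('N')(M, I) = Pow(Add(Pow(I, 2), Pow(M, 2)), Rational(1, 2))
Pow(Function('N')(Pow(Add(3, -56), Rational(1, 2)), E), -1) = Pow(Pow(Add(Pow(Rational(1, 428), 2), Pow(Pow(Add(3, -56), Rational(1, 2)), 2)), Rational(1, 2)), -1) = Pow(Pow(Add(Rational(1, 183184), Pow(Pow(-53, Rational(1, 2)), 2)), Rational(1, 2)), -1) = Pow(Pow(Add(Rational(1, 183184), Pow(Mul(I, Pow(53, Rational(1, 2))), 2)), Rational(1, 2)), -1) = Pow(Pow(Add(Rational(1, 183184), -53), Rational(1, 2)), -1) = Pow(Pow(Rational(-9708751, 183184), Rational(1, 2)), -1) = Pow(Mul(Rational(1, 428), I, Pow(9708751, Rational(1, 2))), -1) = Mul(Rational(-428, 9708751), I, Pow(9708751, Rational(1, 2)))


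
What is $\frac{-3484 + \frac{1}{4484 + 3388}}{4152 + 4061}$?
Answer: $- \frac{27426047}{64652736} \approx -0.42421$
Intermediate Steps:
$\frac{-3484 + \frac{1}{4484 + 3388}}{4152 + 4061} = \frac{-3484 + \frac{1}{7872}}{8213} = \left(-3484 + \frac{1}{7872}\right) \frac{1}{8213} = \left(- \frac{27426047}{7872}\right) \frac{1}{8213} = - \frac{27426047}{64652736}$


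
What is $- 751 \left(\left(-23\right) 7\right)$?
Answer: $120911$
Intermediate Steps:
$- 751 \left(\left(-23\right) 7\right) = \left(-751\right) \left(-161\right) = 120911$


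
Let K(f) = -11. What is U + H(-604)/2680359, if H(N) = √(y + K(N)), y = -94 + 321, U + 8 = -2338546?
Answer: -2338554 + 2*√6/893453 ≈ -2.3386e+6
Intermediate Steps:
U = -2338554 (U = -8 - 2338546 = -2338554)
y = 227
H(N) = 6*√6 (H(N) = √(227 - 11) = √216 = 6*√6)
U + H(-604)/2680359 = -2338554 + (6*√6)/2680359 = -2338554 + (6*√6)*(1/2680359) = -2338554 + 2*√6/893453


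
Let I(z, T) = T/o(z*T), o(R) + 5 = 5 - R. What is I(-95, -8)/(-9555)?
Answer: -1/907725 ≈ -1.1017e-6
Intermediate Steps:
o(R) = -R (o(R) = -5 + (5 - R) = -R)
I(z, T) = -1/z (I(z, T) = T/((-z*T)) = T/((-T*z)) = T*(-1/(T*z)) = -1/z)
I(-95, -8)/(-9555) = -1/(-95)/(-9555) = -1*(-1/95)*(-1/9555) = (1/95)*(-1/9555) = -1/907725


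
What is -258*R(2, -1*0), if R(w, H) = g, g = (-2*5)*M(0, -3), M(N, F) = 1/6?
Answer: 430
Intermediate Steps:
M(N, F) = ⅙
g = -5/3 (g = -2*5*(⅙) = -10*⅙ = -5/3 ≈ -1.6667)
R(w, H) = -5/3
-258*R(2, -1*0) = -258*(-5/3) = 430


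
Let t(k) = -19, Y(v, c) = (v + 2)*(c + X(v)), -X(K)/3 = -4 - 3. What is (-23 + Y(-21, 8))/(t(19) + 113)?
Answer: -287/47 ≈ -6.1064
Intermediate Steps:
X(K) = 21 (X(K) = -3*(-4 - 3) = -3*(-7) = 21)
Y(v, c) = (2 + v)*(21 + c) (Y(v, c) = (v + 2)*(c + 21) = (2 + v)*(21 + c))
(-23 + Y(-21, 8))/(t(19) + 113) = (-23 + (42 + 2*8 + 21*(-21) + 8*(-21)))/(-19 + 113) = (-23 + (42 + 16 - 441 - 168))/94 = (-23 - 551)*(1/94) = -574*1/94 = -287/47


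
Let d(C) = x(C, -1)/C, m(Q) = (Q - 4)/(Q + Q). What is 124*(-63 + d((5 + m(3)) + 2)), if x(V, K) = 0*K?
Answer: -7812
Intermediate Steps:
x(V, K) = 0
m(Q) = (-4 + Q)/(2*Q) (m(Q) = (-4 + Q)/((2*Q)) = (-4 + Q)*(1/(2*Q)) = (-4 + Q)/(2*Q))
d(C) = 0 (d(C) = 0/C = 0)
124*(-63 + d((5 + m(3)) + 2)) = 124*(-63 + 0) = 124*(-63) = -7812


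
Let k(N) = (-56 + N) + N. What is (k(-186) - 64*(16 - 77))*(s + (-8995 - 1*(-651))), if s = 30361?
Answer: 76531092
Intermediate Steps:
k(N) = -56 + 2*N
(k(-186) - 64*(16 - 77))*(s + (-8995 - 1*(-651))) = ((-56 + 2*(-186)) - 64*(16 - 77))*(30361 + (-8995 - 1*(-651))) = ((-56 - 372) - 64*(-61))*(30361 + (-8995 + 651)) = (-428 + 3904)*(30361 - 8344) = 3476*22017 = 76531092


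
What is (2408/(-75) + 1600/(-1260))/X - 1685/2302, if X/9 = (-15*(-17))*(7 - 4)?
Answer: -18392940911/24962600250 ≈ -0.73682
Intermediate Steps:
X = 6885 (X = 9*((-15*(-17))*(7 - 4)) = 9*(255*3) = 9*765 = 6885)
(2408/(-75) + 1600/(-1260))/X - 1685/2302 = (2408/(-75) + 1600/(-1260))/6885 - 1685/2302 = (2408*(-1/75) + 1600*(-1/1260))*(1/6885) - 1685*1/2302 = (-2408/75 - 80/63)*(1/6885) - 1685/2302 = -52568/1575*1/6885 - 1685/2302 = -52568/10843875 - 1685/2302 = -18392940911/24962600250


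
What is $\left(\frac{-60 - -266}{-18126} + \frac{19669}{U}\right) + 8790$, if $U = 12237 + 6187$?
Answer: $\frac{1467901660955}{166976712} \approx 8791.1$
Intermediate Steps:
$U = 18424$
$\left(\frac{-60 - -266}{-18126} + \frac{19669}{U}\right) + 8790 = \left(\frac{-60 - -266}{-18126} + \frac{19669}{18424}\right) + 8790 = \left(\left(-60 + 266\right) \left(- \frac{1}{18126}\right) + 19669 \cdot \frac{1}{18424}\right) + 8790 = \left(206 \left(- \frac{1}{18126}\right) + \frac{19669}{18424}\right) + 8790 = \left(- \frac{103}{9063} + \frac{19669}{18424}\right) + 8790 = \frac{176362475}{166976712} + 8790 = \frac{1467901660955}{166976712}$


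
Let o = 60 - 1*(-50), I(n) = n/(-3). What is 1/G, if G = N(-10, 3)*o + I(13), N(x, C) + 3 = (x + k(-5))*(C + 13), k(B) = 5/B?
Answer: -3/59083 ≈ -5.0776e-5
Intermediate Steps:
I(n) = -n/3 (I(n) = n*(-⅓) = -n/3)
o = 110 (o = 60 + 50 = 110)
N(x, C) = -3 + (-1 + x)*(13 + C) (N(x, C) = -3 + (x + 5/(-5))*(C + 13) = -3 + (x + 5*(-⅕))*(13 + C) = -3 + (x - 1)*(13 + C) = -3 + (-1 + x)*(13 + C))
G = -59083/3 (G = (-16 - 1*3 + 13*(-10) + 3*(-10))*110 - ⅓*13 = (-16 - 3 - 130 - 30)*110 - 13/3 = -179*110 - 13/3 = -19690 - 13/3 = -59083/3 ≈ -19694.)
1/G = 1/(-59083/3) = -3/59083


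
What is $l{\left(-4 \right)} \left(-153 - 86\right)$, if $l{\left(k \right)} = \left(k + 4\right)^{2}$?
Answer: $0$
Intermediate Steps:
$l{\left(k \right)} = \left(4 + k\right)^{2}$
$l{\left(-4 \right)} \left(-153 - 86\right) = \left(4 - 4\right)^{2} \left(-153 - 86\right) = 0^{2} \left(-239\right) = 0 \left(-239\right) = 0$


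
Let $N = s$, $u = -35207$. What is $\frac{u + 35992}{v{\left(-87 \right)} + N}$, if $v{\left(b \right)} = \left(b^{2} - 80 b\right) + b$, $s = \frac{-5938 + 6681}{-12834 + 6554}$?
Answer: $\frac{4929800}{90695017} \approx 0.054356$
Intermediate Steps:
$s = - \frac{743}{6280}$ ($s = \frac{743}{-6280} = 743 \left(- \frac{1}{6280}\right) = - \frac{743}{6280} \approx -0.11831$)
$N = - \frac{743}{6280} \approx -0.11831$
$v{\left(b \right)} = b^{2} - 79 b$
$\frac{u + 35992}{v{\left(-87 \right)} + N} = \frac{-35207 + 35992}{- 87 \left(-79 - 87\right) - \frac{743}{6280}} = \frac{785}{\left(-87\right) \left(-166\right) - \frac{743}{6280}} = \frac{785}{14442 - \frac{743}{6280}} = \frac{785}{\frac{90695017}{6280}} = 785 \cdot \frac{6280}{90695017} = \frac{4929800}{90695017}$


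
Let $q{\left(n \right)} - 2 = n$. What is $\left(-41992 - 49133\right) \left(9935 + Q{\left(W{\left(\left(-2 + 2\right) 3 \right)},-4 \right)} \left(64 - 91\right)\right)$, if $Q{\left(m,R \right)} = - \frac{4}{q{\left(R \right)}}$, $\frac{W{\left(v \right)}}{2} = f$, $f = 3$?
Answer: $-900406125$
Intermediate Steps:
$q{\left(n \right)} = 2 + n$
$W{\left(v \right)} = 6$ ($W{\left(v \right)} = 2 \cdot 3 = 6$)
$Q{\left(m,R \right)} = - \frac{4}{2 + R}$
$\left(-41992 - 49133\right) \left(9935 + Q{\left(W{\left(\left(-2 + 2\right) 3 \right)},-4 \right)} \left(64 - 91\right)\right) = \left(-41992 - 49133\right) \left(9935 + - \frac{4}{2 - 4} \left(64 - 91\right)\right) = - 91125 \left(9935 + - \frac{4}{-2} \left(-27\right)\right) = - 91125 \left(9935 + \left(-4\right) \left(- \frac{1}{2}\right) \left(-27\right)\right) = - 91125 \left(9935 + 2 \left(-27\right)\right) = - 91125 \left(9935 - 54\right) = \left(-91125\right) 9881 = -900406125$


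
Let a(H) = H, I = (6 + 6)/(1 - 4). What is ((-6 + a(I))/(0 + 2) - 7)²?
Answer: 144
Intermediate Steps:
I = -4 (I = 12/(-3) = 12*(-⅓) = -4)
((-6 + a(I))/(0 + 2) - 7)² = ((-6 - 4)/(0 + 2) - 7)² = (-10/2 - 7)² = (-10*½ - 7)² = (-5 - 7)² = (-12)² = 144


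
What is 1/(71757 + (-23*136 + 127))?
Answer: 1/68756 ≈ 1.4544e-5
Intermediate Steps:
1/(71757 + (-23*136 + 127)) = 1/(71757 + (-3128 + 127)) = 1/(71757 - 3001) = 1/68756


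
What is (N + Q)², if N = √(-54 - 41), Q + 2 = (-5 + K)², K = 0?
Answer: (23 + I*√95)² ≈ 434.0 + 448.35*I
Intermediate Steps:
Q = 23 (Q = -2 + (-5 + 0)² = -2 + (-5)² = -2 + 25 = 23)
N = I*√95 (N = √(-95) = I*√95 ≈ 9.7468*I)
(N + Q)² = (I*√95 + 23)² = (23 + I*√95)²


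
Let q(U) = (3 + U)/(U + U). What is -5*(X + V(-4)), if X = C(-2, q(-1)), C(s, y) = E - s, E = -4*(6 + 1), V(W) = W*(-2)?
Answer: 90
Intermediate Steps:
V(W) = -2*W
E = -28 (E = -4*7 = -28)
q(U) = (3 + U)/(2*U) (q(U) = (3 + U)/((2*U)) = (3 + U)*(1/(2*U)) = (3 + U)/(2*U))
C(s, y) = -28 - s
X = -26 (X = -28 - 1*(-2) = -28 + 2 = -26)
-5*(X + V(-4)) = -5*(-26 - 2*(-4)) = -5*(-26 + 8) = -5*(-18) = 90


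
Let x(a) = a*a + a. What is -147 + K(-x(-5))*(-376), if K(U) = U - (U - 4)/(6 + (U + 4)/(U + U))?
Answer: 5963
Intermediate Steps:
x(a) = a + a² (x(a) = a² + a = a + a²)
K(U) = U - (-4 + U)/(6 + (4 + U)/(2*U)) (K(U) = U - (-4 + U)/(6 + (4 + U)/((2*U))) = U - (-4 + U)/(6 + (4 + U)*(1/(2*U))) = U - (-4 + U)/(6 + (4 + U)/(2*U)))
-147 + K(-x(-5))*(-376) = -147 + ((-(-5)*(1 - 5))*(12 + 11*(-(-5)*(1 - 5)))/(4 + 13*(-(-5)*(1 - 5))))*(-376) = -147 + ((-(-5)*(-4))*(12 + 11*(-(-5)*(-4)))/(4 + 13*(-(-5)*(-4))))*(-376) = -147 + ((-1*20)*(12 + 11*(-1*20))/(4 + 13*(-1*20)))*(-376) = -147 - 20*(12 + 11*(-20))/(4 + 13*(-20))*(-376) = -147 - 20*(12 - 220)/(4 - 260)*(-376) = -147 - 20*(-208)/(-256)*(-376) = -147 - 20*(-1/256)*(-208)*(-376) = -147 - 65/4*(-376) = -147 + 6110 = 5963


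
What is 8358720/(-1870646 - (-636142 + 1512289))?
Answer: -8358720/2746793 ≈ -3.0431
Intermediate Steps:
8358720/(-1870646 - (-636142 + 1512289)) = 8358720/(-1870646 - 1*876147) = 8358720/(-1870646 - 876147) = 8358720/(-2746793) = 8358720*(-1/2746793) = -8358720/2746793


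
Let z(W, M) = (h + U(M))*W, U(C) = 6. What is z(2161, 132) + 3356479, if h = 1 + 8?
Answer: 3388894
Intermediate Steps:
h = 9
z(W, M) = 15*W (z(W, M) = (9 + 6)*W = 15*W)
z(2161, 132) + 3356479 = 15*2161 + 3356479 = 32415 + 3356479 = 3388894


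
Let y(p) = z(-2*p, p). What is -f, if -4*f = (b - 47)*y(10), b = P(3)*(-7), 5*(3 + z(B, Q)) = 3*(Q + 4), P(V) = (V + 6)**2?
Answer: -8289/10 ≈ -828.90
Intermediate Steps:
P(V) = (6 + V)**2
z(B, Q) = -3/5 + 3*Q/5 (z(B, Q) = -3 + (3*(Q + 4))/5 = -3 + (3*(4 + Q))/5 = -3 + (12 + 3*Q)/5 = -3 + (12/5 + 3*Q/5) = -3/5 + 3*Q/5)
y(p) = -3/5 + 3*p/5
b = -567 (b = (6 + 3)**2*(-7) = 9**2*(-7) = 81*(-7) = -567)
f = 8289/10 (f = -(-567 - 47)*(-3/5 + (3/5)*10)/4 = -(-307)*(-3/5 + 6)/2 = -(-307)*27/(2*5) = -1/4*(-16578/5) = 8289/10 ≈ 828.90)
-f = -1*8289/10 = -8289/10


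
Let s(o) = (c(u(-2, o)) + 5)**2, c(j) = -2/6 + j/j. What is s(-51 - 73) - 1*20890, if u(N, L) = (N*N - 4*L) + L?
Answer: -187721/9 ≈ -20858.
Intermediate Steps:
u(N, L) = N**2 - 3*L (u(N, L) = (N**2 - 4*L) + L = N**2 - 3*L)
c(j) = 2/3 (c(j) = -2*1/6 + 1 = -1/3 + 1 = 2/3)
s(o) = 289/9 (s(o) = (2/3 + 5)**2 = (17/3)**2 = 289/9)
s(-51 - 73) - 1*20890 = 289/9 - 1*20890 = 289/9 - 20890 = -187721/9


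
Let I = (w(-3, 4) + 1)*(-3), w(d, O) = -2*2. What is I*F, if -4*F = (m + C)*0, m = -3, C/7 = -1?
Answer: 0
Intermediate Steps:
C = -7 (C = 7*(-1) = -7)
w(d, O) = -4
F = 0 (F = -(-3 - 7)*0/4 = -(-5)*0/2 = -1/4*0 = 0)
I = 9 (I = (-4 + 1)*(-3) = -3*(-3) = 9)
I*F = 9*0 = 0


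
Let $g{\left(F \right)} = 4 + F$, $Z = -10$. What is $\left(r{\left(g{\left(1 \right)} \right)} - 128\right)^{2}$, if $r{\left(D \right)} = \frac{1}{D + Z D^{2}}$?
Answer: $\frac{983512321}{60025} \approx 16385.0$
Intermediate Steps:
$r{\left(D \right)} = \frac{1}{D - 10 D^{2}}$
$\left(r{\left(g{\left(1 \right)} \right)} - 128\right)^{2} = \left(\frac{1}{\left(4 + 1\right) \left(1 - 10 \left(4 + 1\right)\right)} - 128\right)^{2} = \left(\frac{1}{5 \left(1 - 50\right)} - 128\right)^{2} = \left(\frac{1}{5 \left(-49\right)} - 128\right)^{2} = \left(\frac{1}{5} \left(- \frac{1}{49}\right) - 128\right)^{2} = \left(- \frac{1}{245} - 128\right)^{2} = \left(- \frac{31361}{245}\right)^{2} = \frac{983512321}{60025}$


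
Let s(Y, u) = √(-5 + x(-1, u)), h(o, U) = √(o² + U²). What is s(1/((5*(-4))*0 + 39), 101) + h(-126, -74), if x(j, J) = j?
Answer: 2*√5338 + I*√6 ≈ 146.12 + 2.4495*I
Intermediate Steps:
h(o, U) = √(U² + o²)
s(Y, u) = I*√6 (s(Y, u) = √(-5 - 1) = √(-6) = I*√6)
s(1/((5*(-4))*0 + 39), 101) + h(-126, -74) = I*√6 + √((-74)² + (-126)²) = I*√6 + √(5476 + 15876) = I*√6 + √21352 = I*√6 + 2*√5338 = 2*√5338 + I*√6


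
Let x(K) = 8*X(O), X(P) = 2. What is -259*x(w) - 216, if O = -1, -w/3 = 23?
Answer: -4360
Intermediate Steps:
w = -69 (w = -3*23 = -69)
x(K) = 16 (x(K) = 8*2 = 16)
-259*x(w) - 216 = -259*16 - 216 = -4144 - 216 = -4360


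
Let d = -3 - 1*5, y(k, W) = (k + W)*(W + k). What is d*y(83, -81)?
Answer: -32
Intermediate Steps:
y(k, W) = (W + k)**2 (y(k, W) = (W + k)*(W + k) = (W + k)**2)
d = -8 (d = -3 - 5 = -8)
d*y(83, -81) = -8*(-81 + 83)**2 = -8*2**2 = -8*4 = -32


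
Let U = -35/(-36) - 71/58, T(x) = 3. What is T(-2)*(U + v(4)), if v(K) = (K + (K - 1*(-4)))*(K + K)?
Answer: 99961/348 ≈ 287.24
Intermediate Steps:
v(K) = 2*K*(4 + 2*K) (v(K) = (K + (K + 4))*(2*K) = (K + (4 + K))*(2*K) = (4 + 2*K)*(2*K) = 2*K*(4 + 2*K))
U = -263/1044 (U = -35*(-1/36) - 71*1/58 = 35/36 - 71/58 = -263/1044 ≈ -0.25192)
T(-2)*(U + v(4)) = 3*(-263/1044 + 4*4*(2 + 4)) = 3*(-263/1044 + 4*4*6) = 3*(-263/1044 + 96) = 3*(99961/1044) = 99961/348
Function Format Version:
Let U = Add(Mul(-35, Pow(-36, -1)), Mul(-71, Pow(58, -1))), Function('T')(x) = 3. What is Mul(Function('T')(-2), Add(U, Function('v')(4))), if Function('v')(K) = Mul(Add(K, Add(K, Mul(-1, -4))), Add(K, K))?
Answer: Rational(99961, 348) ≈ 287.24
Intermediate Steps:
Function('v')(K) = Mul(2, K, Add(4, Mul(2, K))) (Function('v')(K) = Mul(Add(K, Add(K, 4)), Mul(2, K)) = Mul(Add(K, Add(4, K)), Mul(2, K)) = Mul(Add(4, Mul(2, K)), Mul(2, K)) = Mul(2, K, Add(4, Mul(2, K))))
U = Rational(-263, 1044) (U = Add(Mul(-35, Rational(-1, 36)), Mul(-71, Rational(1, 58))) = Add(Rational(35, 36), Rational(-71, 58)) = Rational(-263, 1044) ≈ -0.25192)
Mul(Function('T')(-2), Add(U, Function('v')(4))) = Mul(3, Add(Rational(-263, 1044), Mul(4, 4, Add(2, 4)))) = Mul(3, Add(Rational(-263, 1044), Mul(4, 4, 6))) = Mul(3, Add(Rational(-263, 1044), 96)) = Mul(3, Rational(99961, 1044)) = Rational(99961, 348)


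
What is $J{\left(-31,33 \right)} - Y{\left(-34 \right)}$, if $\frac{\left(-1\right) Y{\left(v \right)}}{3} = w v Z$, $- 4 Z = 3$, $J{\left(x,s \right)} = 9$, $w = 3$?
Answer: $\frac{477}{2} \approx 238.5$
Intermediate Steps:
$Z = - \frac{3}{4}$ ($Z = \left(- \frac{1}{4}\right) 3 = - \frac{3}{4} \approx -0.75$)
$Y{\left(v \right)} = \frac{27 v}{4}$ ($Y{\left(v \right)} = - 3 \cdot 3 v \left(- \frac{3}{4}\right) = - 3 \left(- \frac{9 v}{4}\right) = \frac{27 v}{4}$)
$J{\left(-31,33 \right)} - Y{\left(-34 \right)} = 9 - \frac{27}{4} \left(-34\right) = 9 - - \frac{459}{2} = 9 + \frac{459}{2} = \frac{477}{2}$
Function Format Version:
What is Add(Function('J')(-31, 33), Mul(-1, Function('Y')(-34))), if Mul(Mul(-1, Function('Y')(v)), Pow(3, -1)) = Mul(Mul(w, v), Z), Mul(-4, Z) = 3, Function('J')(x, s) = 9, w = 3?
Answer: Rational(477, 2) ≈ 238.50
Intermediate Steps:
Z = Rational(-3, 4) (Z = Mul(Rational(-1, 4), 3) = Rational(-3, 4) ≈ -0.75000)
Function('Y')(v) = Mul(Rational(27, 4), v) (Function('Y')(v) = Mul(-3, Mul(Mul(3, v), Rational(-3, 4))) = Mul(-3, Mul(Rational(-9, 4), v)) = Mul(Rational(27, 4), v))
Add(Function('J')(-31, 33), Mul(-1, Function('Y')(-34))) = Add(9, Mul(-1, Mul(Rational(27, 4), -34))) = Add(9, Mul(-1, Rational(-459, 2))) = Add(9, Rational(459, 2)) = Rational(477, 2)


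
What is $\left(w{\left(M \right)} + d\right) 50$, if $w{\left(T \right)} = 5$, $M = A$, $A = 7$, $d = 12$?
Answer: $850$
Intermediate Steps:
$M = 7$
$\left(w{\left(M \right)} + d\right) 50 = \left(5 + 12\right) 50 = 17 \cdot 50 = 850$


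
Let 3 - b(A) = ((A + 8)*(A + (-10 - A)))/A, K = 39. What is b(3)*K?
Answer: 1547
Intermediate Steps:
b(A) = 3 - (-80 - 10*A)/A (b(A) = 3 - (A + 8)*(A + (-10 - A))/A = 3 - (8 + A)*(-10)/A = 3 - (-80 - 10*A)/A)
b(3)*K = (13 + 80/3)*39 = (119/3)*39 = 1547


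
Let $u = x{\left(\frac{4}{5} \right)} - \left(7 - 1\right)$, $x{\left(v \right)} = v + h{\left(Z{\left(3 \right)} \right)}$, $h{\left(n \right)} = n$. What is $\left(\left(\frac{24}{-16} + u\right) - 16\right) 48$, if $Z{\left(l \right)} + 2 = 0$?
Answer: $- \frac{5928}{5} \approx -1185.6$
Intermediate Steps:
$Z{\left(l \right)} = -2$ ($Z{\left(l \right)} = -2 + 0 = -2$)
$x{\left(v \right)} = -2 + v$ ($x{\left(v \right)} = v - 2 = -2 + v$)
$u = - \frac{36}{5}$ ($u = \left(-2 + \frac{4}{5}\right) - \left(7 - 1\right) = \left(-2 + 4 \cdot \frac{1}{5}\right) - 6 = \left(-2 + \frac{4}{5}\right) - 6 = - \frac{6}{5} - 6 = - \frac{36}{5} \approx -7.2$)
$\left(\left(\frac{24}{-16} + u\right) - 16\right) 48 = \left(\left(\frac{24}{-16} - \frac{36}{5}\right) - 16\right) 48 = \left(\left(24 \left(- \frac{1}{16}\right) - \frac{36}{5}\right) - 16\right) 48 = \left(\left(- \frac{3}{2} - \frac{36}{5}\right) - 16\right) 48 = \left(- \frac{87}{10} - 16\right) 48 = \left(- \frac{247}{10}\right) 48 = - \frac{5928}{5}$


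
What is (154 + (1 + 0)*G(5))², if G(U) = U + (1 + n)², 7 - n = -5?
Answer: 107584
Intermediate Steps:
n = 12 (n = 7 - 1*(-5) = 7 + 5 = 12)
G(U) = 169 + U (G(U) = U + (1 + 12)² = U + 13² = U + 169 = 169 + U)
(154 + (1 + 0)*G(5))² = (154 + (1 + 0)*(169 + 5))² = (154 + 1*174)² = (154 + 174)² = 328² = 107584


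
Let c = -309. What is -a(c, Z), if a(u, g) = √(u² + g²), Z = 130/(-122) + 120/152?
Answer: -√128257915561/1159 ≈ -309.00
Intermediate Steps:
Z = -320/1159 (Z = 130*(-1/122) + 120*(1/152) = -65/61 + 15/19 = -320/1159 ≈ -0.27610)
a(u, g) = √(g² + u²)
-a(c, Z) = -√((-320/1159)² + (-309)²) = -√(102400/1343281 + 95481) = -√(128257915561/1343281) = -√128257915561/1159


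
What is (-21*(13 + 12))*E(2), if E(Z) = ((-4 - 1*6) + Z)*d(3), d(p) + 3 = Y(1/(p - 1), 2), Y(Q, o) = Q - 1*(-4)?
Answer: 6300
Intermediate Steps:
Y(Q, o) = 4 + Q (Y(Q, o) = Q + 4 = 4 + Q)
d(p) = 1 + 1/(-1 + p) (d(p) = -3 + (4 + 1/(p - 1)) = -3 + (4 + 1/(-1 + p)) = 1 + 1/(-1 + p))
E(Z) = -15 + 3*Z/2 (E(Z) = ((-4 - 1*6) + Z)*(3/(-1 + 3)) = ((-4 - 6) + Z)*(3/2) = (-10 + Z)*(3*(1/2)) = (-10 + Z)*(3/2) = -15 + 3*Z/2)
(-21*(13 + 12))*E(2) = (-21*(13 + 12))*(-15 + (3/2)*2) = (-21*25)*(-15 + 3) = -525*(-12) = 6300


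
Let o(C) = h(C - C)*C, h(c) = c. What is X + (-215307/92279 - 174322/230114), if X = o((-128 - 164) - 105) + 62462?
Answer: 663147781623768/10617344903 ≈ 62459.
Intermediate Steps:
o(C) = 0 (o(C) = (C - C)*C = 0*C = 0)
X = 62462 (X = 0 + 62462 = 62462)
X + (-215307/92279 - 174322/230114) = 62462 + (-215307/92279 - 174322/230114) = 62462 + (-215307*1/92279 - 174322*1/230114) = 62462 + (-215307/92279 - 87161/115057) = 62462 - 32815707418/10617344903 = 663147781623768/10617344903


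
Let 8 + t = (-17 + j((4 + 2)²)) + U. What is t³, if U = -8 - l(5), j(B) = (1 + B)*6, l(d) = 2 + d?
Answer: 6028568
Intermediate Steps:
j(B) = 6 + 6*B
U = -15 (U = -8 - (2 + 5) = -8 - 1*7 = -8 - 7 = -15)
t = 182 (t = -8 + ((-17 + (6 + 6*(4 + 2)²)) - 15) = -8 + ((-17 + (6 + 6*6²)) - 15) = -8 + ((-17 + (6 + 6*36)) - 15) = -8 + ((-17 + (6 + 216)) - 15) = -8 + ((-17 + 222) - 15) = -8 + (205 - 15) = -8 + 190 = 182)
t³ = 182³ = 6028568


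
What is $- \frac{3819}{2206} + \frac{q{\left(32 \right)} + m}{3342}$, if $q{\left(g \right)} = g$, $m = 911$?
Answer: $- \frac{2670710}{1843113} \approx -1.449$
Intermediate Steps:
$- \frac{3819}{2206} + \frac{q{\left(32 \right)} + m}{3342} = - \frac{3819}{2206} + \frac{32 + 911}{3342} = \left(-3819\right) \frac{1}{2206} + 943 \cdot \frac{1}{3342} = - \frac{3819}{2206} + \frac{943}{3342} = - \frac{2670710}{1843113}$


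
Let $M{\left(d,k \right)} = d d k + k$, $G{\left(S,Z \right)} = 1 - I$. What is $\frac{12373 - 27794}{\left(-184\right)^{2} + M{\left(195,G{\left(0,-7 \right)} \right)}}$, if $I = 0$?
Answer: $- \frac{15421}{71882} \approx -0.21453$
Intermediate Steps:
$G{\left(S,Z \right)} = 1$ ($G{\left(S,Z \right)} = 1 - 0 = 1 + 0 = 1$)
$M{\left(d,k \right)} = k + k d^{2}$ ($M{\left(d,k \right)} = d^{2} k + k = k d^{2} + k = k + k d^{2}$)
$\frac{12373 - 27794}{\left(-184\right)^{2} + M{\left(195,G{\left(0,-7 \right)} \right)}} = \frac{12373 - 27794}{\left(-184\right)^{2} + 1 \left(1 + 195^{2}\right)} = - \frac{15421}{33856 + 1 \left(1 + 38025\right)} = - \frac{15421}{33856 + 1 \cdot 38026} = - \frac{15421}{33856 + 38026} = - \frac{15421}{71882}$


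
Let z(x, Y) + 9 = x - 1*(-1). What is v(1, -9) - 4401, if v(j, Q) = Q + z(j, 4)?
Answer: -4417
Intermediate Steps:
z(x, Y) = -8 + x (z(x, Y) = -9 + (x - 1*(-1)) = -9 + (x + 1) = -9 + (1 + x) = -8 + x)
v(j, Q) = -8 + Q + j (v(j, Q) = Q + (-8 + j) = -8 + Q + j)
v(1, -9) - 4401 = (-8 - 9 + 1) - 4401 = -16 - 4401 = -4417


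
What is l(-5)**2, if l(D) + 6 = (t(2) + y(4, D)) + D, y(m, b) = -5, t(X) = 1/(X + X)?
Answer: 3969/16 ≈ 248.06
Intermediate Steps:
t(X) = 1/(2*X)
l(D) = -43/4 + D (l(D) = -6 + (((1/2)/2 - 5) + D) = -6 + (((1/2)*(1/2) - 5) + D) = -6 + ((1/4 - 5) + D) = -6 + (-19/4 + D) = -43/4 + D)
l(-5)**2 = (-43/4 - 5)**2 = (-63/4)**2 = 3969/16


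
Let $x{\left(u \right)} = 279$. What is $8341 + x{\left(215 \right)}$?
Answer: $8620$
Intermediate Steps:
$8341 + x{\left(215 \right)} = 8341 + 279 = 8620$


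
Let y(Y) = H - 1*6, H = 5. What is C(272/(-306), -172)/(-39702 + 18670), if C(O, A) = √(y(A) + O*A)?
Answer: -√1367/63096 ≈ -0.00058598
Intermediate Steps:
y(Y) = -1 (y(Y) = 5 - 1*6 = 5 - 6 = -1)
C(O, A) = √(-1 + A*O) (C(O, A) = √(-1 + O*A) = √(-1 + A*O))
C(272/(-306), -172)/(-39702 + 18670) = √(-1 - 46784/(-306))/(-39702 + 18670) = √(-1 - 46784*(-1)/306)/(-21032) = √(-1 - 172*(-8/9))*(-1/21032) = √(-1 + 1376/9)*(-1/21032) = √(1367/9)*(-1/21032) = (√1367/3)*(-1/21032) = -√1367/63096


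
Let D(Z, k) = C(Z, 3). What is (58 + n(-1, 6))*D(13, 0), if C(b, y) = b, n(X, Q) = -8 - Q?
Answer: 572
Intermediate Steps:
D(Z, k) = Z
(58 + n(-1, 6))*D(13, 0) = (58 + (-8 - 1*6))*13 = (58 + (-8 - 6))*13 = (58 - 14)*13 = 44*13 = 572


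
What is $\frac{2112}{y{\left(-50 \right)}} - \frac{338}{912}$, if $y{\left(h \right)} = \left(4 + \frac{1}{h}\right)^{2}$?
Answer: $\frac{2400987431}{18058056} \approx 132.96$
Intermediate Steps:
$\frac{2112}{y{\left(-50 \right)}} - \frac{338}{912} = \frac{2112}{\frac{1}{2500} \left(1 + 4 \left(-50\right)\right)^{2}} - \frac{338}{912} = \frac{2112}{\frac{1}{2500} \left(1 - 200\right)^{2}} - \frac{169}{456} = \frac{2112}{\frac{1}{2500} \left(-199\right)^{2}} - \frac{169}{456} = \frac{2112}{\frac{1}{2500} \cdot 39601} - \frac{169}{456} = \frac{2112}{\frac{39601}{2500}} - \frac{169}{456} = 2112 \cdot \frac{2500}{39601} - \frac{169}{456} = \frac{5280000}{39601} - \frac{169}{456} = \frac{2400987431}{18058056}$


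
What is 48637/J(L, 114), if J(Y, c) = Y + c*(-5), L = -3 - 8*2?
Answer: -48637/589 ≈ -82.576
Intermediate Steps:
L = -19 (L = -3 - 16 = -19)
J(Y, c) = Y - 5*c
48637/J(L, 114) = 48637/(-19 - 5*114) = 48637/(-19 - 570) = 48637/(-589) = 48637*(-1/589) = -48637/589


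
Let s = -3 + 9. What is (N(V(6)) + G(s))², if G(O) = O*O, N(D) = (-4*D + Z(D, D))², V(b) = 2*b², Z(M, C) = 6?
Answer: 6329793600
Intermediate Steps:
N(D) = (6 - 4*D)² (N(D) = (-4*D + 6)² = (6 - 4*D)²)
s = 6
G(O) = O²
(N(V(6)) + G(s))² = (4*(-3 + 2*(2*6²))² + 6²)² = (4*(-3 + 2*(2*36))² + 36)² = (4*(-3 + 2*72)² + 36)² = (4*(-3 + 144)² + 36)² = (4*141² + 36)² = (4*19881 + 36)² = (79524 + 36)² = 79560² = 6329793600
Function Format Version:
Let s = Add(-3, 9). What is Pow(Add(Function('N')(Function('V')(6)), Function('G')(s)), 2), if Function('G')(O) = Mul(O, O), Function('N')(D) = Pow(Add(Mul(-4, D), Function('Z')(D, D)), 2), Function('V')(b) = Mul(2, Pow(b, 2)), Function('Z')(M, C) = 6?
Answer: 6329793600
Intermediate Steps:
Function('N')(D) = Pow(Add(6, Mul(-4, D)), 2) (Function('N')(D) = Pow(Add(Mul(-4, D), 6), 2) = Pow(Add(6, Mul(-4, D)), 2))
s = 6
Function('G')(O) = Pow(O, 2)
Pow(Add(Function('N')(Function('V')(6)), Function('G')(s)), 2) = Pow(Add(Mul(4, Pow(Add(-3, Mul(2, Mul(2, Pow(6, 2)))), 2)), Pow(6, 2)), 2) = Pow(Add(Mul(4, Pow(Add(-3, Mul(2, Mul(2, 36))), 2)), 36), 2) = Pow(Add(Mul(4, Pow(Add(-3, Mul(2, 72)), 2)), 36), 2) = Pow(Add(Mul(4, Pow(Add(-3, 144), 2)), 36), 2) = Pow(Add(Mul(4, Pow(141, 2)), 36), 2) = Pow(Add(Mul(4, 19881), 36), 2) = Pow(Add(79524, 36), 2) = Pow(79560, 2) = 6329793600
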